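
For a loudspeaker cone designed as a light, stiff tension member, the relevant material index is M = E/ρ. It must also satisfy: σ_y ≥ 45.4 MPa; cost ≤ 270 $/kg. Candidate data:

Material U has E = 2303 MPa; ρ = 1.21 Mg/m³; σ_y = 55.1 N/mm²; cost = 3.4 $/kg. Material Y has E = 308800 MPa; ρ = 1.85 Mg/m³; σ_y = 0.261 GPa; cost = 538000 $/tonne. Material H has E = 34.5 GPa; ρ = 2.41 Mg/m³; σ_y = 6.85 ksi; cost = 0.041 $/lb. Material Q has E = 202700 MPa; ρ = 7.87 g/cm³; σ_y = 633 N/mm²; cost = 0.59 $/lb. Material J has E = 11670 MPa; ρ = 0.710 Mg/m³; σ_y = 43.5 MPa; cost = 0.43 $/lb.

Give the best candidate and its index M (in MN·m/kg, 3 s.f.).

Screen on constraints: σ_y ≥ 45.4 MPa; cost ≤ 270 $/kg. Survivors: material U, material H, material Q.
Putting every candidate on a common basis:
  material U: E = 2.303 GPa, ρ = 1210 kg/m³
  material H: E = 34.50 GPa, ρ = 2410 kg/m³
  material Q: E = 202.7 GPa, ρ = 7870 kg/m³
  material Q: M = 25.8 MN·m/kg
  material H: M = 14.3 MN·m/kg
  material U: M = 1.90 MN·m/kg
The maximum is for material Q.

material Q, M = 25.8 MN·m/kg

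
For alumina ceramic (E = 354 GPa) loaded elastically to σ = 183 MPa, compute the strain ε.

ε = σ/E = 183 / 354000 = 5.17×10⁻⁴.

5.17×10⁻⁴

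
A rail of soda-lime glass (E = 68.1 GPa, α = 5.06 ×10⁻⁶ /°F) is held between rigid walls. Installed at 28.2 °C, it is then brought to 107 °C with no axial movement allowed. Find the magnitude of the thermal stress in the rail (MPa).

48.9 MPa

α = 5.06×10⁻⁶/°F × 9/5 = 9.11×10⁻⁶/K.
ΔT = 78.80 K. Constrained thermal stress σ = E·α·ΔT = 68.10×10³ MPa × 9.11×10⁻⁶ × 78.80 = 48.9 MPa (compressive).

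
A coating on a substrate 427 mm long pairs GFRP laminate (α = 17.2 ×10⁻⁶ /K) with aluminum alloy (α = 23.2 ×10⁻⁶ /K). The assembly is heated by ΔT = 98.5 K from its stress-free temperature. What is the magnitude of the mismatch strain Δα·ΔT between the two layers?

5.91×10⁻⁴

Δα = |17.2 − 23.2|×10⁻⁶/K = 6.00×10⁻⁶/K.
Mismatch strain = Δα·ΔT = 6.00×10⁻⁶ × 98.5 = 5.91×10⁻⁴.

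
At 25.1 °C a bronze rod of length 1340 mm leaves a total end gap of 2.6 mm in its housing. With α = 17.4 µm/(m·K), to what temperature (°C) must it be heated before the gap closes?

α·L₀·ΔT = 2.6 mm ⇒ ΔT = 2.6 / (17.4×10⁻⁶ × 1340.0) = 111.5 K.
T = 25.1 + 111.5 = 136.6 °C.

137 °C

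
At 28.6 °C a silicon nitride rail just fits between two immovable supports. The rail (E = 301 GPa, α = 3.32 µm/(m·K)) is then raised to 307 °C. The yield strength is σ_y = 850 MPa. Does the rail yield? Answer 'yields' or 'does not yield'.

ΔT = 278.4 K. Constrained thermal stress σ = E·α·ΔT = 301.0×10³ MPa × 3.32×10⁻⁶ × 278.4 = 278 MPa (compressive).
Compare to σ_y = 850 MPa: σ < σ_y, so it does not yield.

does not yield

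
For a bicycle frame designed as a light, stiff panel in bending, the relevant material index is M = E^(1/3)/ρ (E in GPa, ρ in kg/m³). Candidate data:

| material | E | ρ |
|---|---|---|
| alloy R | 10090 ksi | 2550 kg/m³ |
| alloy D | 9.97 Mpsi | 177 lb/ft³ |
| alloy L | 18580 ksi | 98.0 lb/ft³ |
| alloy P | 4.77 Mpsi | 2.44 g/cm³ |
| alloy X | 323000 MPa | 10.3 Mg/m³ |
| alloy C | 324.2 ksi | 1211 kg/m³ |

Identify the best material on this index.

Putting every candidate on a common basis:
  alloy R: E = 69.57 GPa, ρ = 2550 kg/m³
  alloy D: E = 68.74 GPa, ρ = 2835 kg/m³
  alloy L: E = 128.1 GPa, ρ = 1570 kg/m³
  alloy P: E = 32.89 GPa, ρ = 2440 kg/m³
  alloy X: E = 323.0 GPa, ρ = 10300 kg/m³
  alloy C: E = 2.235 GPa, ρ = 1211 kg/m³
  alloy L: M = 3.21×10⁻³
  alloy R: M = 1.61×10⁻³
  alloy D: M = 1.44×10⁻³
  alloy P: M = 1.31×10⁻³
  alloy C: M = 1.08×10⁻³
  alloy X: M = 0.666×10⁻³
Alloy L ranks first.

alloy L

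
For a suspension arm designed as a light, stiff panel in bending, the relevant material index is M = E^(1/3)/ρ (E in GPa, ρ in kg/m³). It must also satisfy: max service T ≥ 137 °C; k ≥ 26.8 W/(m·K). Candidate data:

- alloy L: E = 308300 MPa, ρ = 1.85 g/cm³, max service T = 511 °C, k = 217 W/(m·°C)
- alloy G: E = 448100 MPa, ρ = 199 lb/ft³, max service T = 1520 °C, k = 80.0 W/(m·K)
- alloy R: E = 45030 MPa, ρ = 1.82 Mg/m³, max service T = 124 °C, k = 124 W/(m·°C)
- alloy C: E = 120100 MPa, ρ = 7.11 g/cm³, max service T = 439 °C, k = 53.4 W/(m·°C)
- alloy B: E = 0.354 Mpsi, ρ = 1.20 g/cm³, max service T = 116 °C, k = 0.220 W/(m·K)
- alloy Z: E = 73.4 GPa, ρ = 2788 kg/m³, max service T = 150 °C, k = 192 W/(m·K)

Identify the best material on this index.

Screen on constraints: max service T ≥ 137 °C; k ≥ 26.8 W/(m·K). Survivors: alloy L, alloy G, alloy C, alloy Z.
After converting to SI:
  alloy L: E = 308.3 GPa, ρ = 1850 kg/m³
  alloy G: E = 448.1 GPa, ρ = 3188 kg/m³
  alloy C: E = 120.1 GPa, ρ = 7110 kg/m³
  alloy Z: E = 73.40 GPa, ρ = 2788 kg/m³
  alloy L: M = 3.65×10⁻³
  alloy G: M = 2.40×10⁻³
  alloy Z: M = 1.50×10⁻³
  alloy C: M = 0.694×10⁻³
The maximum is for alloy L.

alloy L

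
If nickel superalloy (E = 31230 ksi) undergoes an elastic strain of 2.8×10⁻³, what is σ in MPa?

603 MPa

E = 31230 ksi = 215.3 GPa.
σ = E·ε = 215300 MPa × 2.8×10⁻³ = 603 MPa.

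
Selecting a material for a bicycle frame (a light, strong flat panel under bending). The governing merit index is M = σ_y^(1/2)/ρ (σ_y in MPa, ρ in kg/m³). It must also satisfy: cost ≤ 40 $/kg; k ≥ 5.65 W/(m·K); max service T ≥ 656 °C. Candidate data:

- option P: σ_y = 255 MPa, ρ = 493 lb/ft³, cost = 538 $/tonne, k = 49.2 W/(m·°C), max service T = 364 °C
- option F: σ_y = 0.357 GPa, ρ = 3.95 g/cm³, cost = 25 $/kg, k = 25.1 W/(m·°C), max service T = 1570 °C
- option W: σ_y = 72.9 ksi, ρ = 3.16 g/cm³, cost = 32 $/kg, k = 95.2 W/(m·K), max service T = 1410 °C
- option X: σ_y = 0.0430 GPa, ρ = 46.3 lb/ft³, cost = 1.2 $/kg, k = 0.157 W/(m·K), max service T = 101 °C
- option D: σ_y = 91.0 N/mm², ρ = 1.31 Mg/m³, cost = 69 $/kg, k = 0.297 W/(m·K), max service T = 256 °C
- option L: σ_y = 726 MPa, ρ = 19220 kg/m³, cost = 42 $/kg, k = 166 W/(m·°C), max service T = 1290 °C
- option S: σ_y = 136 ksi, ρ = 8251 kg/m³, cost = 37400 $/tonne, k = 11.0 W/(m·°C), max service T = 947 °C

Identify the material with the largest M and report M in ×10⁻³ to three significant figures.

option W, M = 7.09×10⁻³

Screen on constraints: cost ≤ 40 $/kg; k ≥ 5.65 W/(m·K); max service T ≥ 656 °C. Survivors: option F, option W, option S.
After converting to SI:
  option F: σ_y = 357.0 MPa, ρ = 3950 kg/m³
  option W: σ_y = 502.6 MPa, ρ = 3160 kg/m³
  option S: σ_y = 937.7 MPa, ρ = 8251 kg/m³
  option W: M = 7.09×10⁻³
  option F: M = 4.78×10⁻³
  option S: M = 3.71×10⁻³
Highest index: option W.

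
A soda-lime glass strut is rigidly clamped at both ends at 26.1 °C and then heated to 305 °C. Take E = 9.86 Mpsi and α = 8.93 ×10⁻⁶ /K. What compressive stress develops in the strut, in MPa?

E = 9.86 Mpsi = 67.98 GPa.
ΔT = 278.9 K. Constrained thermal stress σ = E·α·ΔT = 67.98×10³ MPa × 8.93×10⁻⁶ × 278.9 = 169 MPa (compressive).

169 MPa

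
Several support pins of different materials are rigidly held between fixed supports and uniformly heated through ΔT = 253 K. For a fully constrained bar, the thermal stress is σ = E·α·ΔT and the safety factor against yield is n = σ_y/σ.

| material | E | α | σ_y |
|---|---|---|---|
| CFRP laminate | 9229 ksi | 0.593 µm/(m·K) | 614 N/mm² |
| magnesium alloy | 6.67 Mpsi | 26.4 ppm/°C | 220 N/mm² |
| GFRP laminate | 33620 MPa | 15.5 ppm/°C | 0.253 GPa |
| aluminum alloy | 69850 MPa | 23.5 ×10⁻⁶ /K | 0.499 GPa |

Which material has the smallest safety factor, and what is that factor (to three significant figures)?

Per material, after unit conversion:
  CFRP laminate: E = 63.63, α = 0.593, σ_y = 614.0 → σ = 9.55 MPa, n = 64.3
  magnesium alloy: E = 45.99, α = 26.4, σ_y = 220.0 → σ = 307 MPa, n = 0.716
  GFRP laminate: E = 33.62, α = 15.5, σ_y = 253.0 → σ = 132 MPa, n = 1.92
  aluminum alloy: E = 69.85, α = 23.5, σ_y = 499.0 → σ = 415 MPa, n = 1.20
Smallest n: magnesium alloy with n = 0.716.

magnesium alloy, n = 0.716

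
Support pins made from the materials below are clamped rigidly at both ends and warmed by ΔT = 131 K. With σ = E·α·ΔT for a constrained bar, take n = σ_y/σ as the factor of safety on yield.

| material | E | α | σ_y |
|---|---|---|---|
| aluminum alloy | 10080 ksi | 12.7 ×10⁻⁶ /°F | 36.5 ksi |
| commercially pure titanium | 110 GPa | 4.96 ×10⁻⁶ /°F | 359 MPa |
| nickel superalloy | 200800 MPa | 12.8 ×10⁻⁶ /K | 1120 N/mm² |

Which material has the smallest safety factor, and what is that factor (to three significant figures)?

aluminum alloy, n = 1.21

In consistent units (E in GPa, α in ×10⁻⁶/K, σ_y in MPa):
  aluminum alloy: E = 69.50, α = 22.9, σ_y = 251.7 → σ = 208 MPa, n = 1.21
  commercially pure titanium: E = 110.0, α = 8.93, σ_y = 359.0 → σ = 129 MPa, n = 2.79
  nickel superalloy: E = 200.8, α = 12.8, σ_y = 1120 → σ = 337 MPa, n = 3.33
Aluminum alloy has the lowest safety factor, n = 1.21.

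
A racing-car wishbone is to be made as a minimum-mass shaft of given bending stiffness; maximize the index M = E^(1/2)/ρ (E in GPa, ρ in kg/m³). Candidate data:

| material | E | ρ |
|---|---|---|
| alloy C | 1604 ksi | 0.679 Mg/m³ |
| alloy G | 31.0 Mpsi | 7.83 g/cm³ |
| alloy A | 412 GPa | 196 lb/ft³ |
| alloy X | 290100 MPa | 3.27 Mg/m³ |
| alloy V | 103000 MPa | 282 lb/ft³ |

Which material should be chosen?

alloy A

Convert each candidate to consistent units, then evaluate M:
  alloy C: E = 11.06 GPa, ρ = 679.0 kg/m³
  alloy G: E = 213.7 GPa, ρ = 7830 kg/m³
  alloy A: E = 412.0 GPa, ρ = 3140 kg/m³
  alloy X: E = 290.1 GPa, ρ = 3270 kg/m³
  alloy V: E = 103.0 GPa, ρ = 4517 kg/m³
  alloy A: M = 6.47×10⁻³
  alloy X: M = 5.21×10⁻³
  alloy C: M = 4.90×10⁻³
  alloy V: M = 2.25×10⁻³
  alloy G: M = 1.87×10⁻³
The maximum is for alloy A.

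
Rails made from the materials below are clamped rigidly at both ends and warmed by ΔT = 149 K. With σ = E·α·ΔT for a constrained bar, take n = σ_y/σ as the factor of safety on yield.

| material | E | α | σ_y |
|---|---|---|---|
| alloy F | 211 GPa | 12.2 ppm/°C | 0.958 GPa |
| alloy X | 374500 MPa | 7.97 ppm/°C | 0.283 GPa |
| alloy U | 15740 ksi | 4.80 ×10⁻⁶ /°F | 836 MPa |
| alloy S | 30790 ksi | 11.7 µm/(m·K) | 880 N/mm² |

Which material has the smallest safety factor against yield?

In consistent units (E in GPa, α in ×10⁻⁶/K, σ_y in MPa):
  alloy F: E = 211.0, α = 12.2, σ_y = 958.0 → σ = 384 MPa, n = 2.50
  alloy X: E = 374.5, α = 7.97, σ_y = 283.0 → σ = 445 MPa, n = 0.636
  alloy U: E = 108.5, α = 8.64, σ_y = 836.0 → σ = 140 MPa, n = 5.98
  alloy S: E = 212.3, α = 11.7, σ_y = 880.0 → σ = 370 MPa, n = 2.38
Smallest n: alloy X with n = 0.636.

alloy X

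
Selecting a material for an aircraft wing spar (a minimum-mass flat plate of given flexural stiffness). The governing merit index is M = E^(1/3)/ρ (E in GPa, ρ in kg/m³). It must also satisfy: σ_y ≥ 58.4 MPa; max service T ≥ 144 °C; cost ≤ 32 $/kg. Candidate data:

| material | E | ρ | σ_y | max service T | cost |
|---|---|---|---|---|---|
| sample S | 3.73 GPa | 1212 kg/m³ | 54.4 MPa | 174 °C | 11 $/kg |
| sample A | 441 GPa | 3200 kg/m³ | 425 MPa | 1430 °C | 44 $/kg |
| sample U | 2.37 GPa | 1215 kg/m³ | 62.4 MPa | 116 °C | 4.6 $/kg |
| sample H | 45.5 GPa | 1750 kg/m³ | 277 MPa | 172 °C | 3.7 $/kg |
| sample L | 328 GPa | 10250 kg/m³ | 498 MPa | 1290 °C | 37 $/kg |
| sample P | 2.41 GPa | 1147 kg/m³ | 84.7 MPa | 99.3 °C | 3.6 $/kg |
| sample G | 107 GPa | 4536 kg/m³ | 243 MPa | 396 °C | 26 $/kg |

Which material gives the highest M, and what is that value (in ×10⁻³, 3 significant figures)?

Screen on constraints: σ_y ≥ 58.4 MPa; max service T ≥ 144 °C; cost ≤ 32 $/kg. Survivors: sample H, sample G.
Computing M directly (units already consistent):
  sample H: M = 2.04×10⁻³
  sample G: M = 1.05×10⁻³
Sample H has the largest M.

sample H, M = 2.04×10⁻³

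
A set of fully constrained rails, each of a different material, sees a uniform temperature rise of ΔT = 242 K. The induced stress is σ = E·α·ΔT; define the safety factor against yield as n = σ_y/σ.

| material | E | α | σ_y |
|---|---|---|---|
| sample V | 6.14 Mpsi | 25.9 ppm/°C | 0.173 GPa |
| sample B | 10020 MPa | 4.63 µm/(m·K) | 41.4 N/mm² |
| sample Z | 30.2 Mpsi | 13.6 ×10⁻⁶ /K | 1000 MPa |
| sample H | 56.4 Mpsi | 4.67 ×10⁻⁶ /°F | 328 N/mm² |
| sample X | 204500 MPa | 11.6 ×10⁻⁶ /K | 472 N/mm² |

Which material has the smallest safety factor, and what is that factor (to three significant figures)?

With everything in SI (GPa, ×10⁻⁶/K, MPa):
  sample V: E = 42.33, α = 25.9, σ_y = 173.0 → σ = 265 MPa, n = 0.652
  sample B: E = 10.02, α = 4.63, σ_y = 41.40 → σ = 11.2 MPa, n = 3.69
  sample Z: E = 208.2, α = 13.6, σ_y = 1000 → σ = 685 MPa, n = 1.46
  sample H: E = 388.9, α = 8.41, σ_y = 328.0 → σ = 791 MPa, n = 0.415
  sample X: E = 204.5, α = 11.6, σ_y = 472.0 → σ = 574 MPa, n = 0.822
Smallest n: sample H with n = 0.415.

sample H, n = 0.415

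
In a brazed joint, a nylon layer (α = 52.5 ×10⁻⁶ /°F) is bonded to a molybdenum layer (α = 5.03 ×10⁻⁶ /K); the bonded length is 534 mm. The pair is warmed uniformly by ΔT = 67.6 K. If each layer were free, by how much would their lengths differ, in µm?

nylon: α = 52.5×10⁻⁶/°F × 9/5 = 94.5×10⁻⁶/K.
Δα = |94.5 − 5.03|×10⁻⁶/K = 89.5×10⁻⁶/K.
ΔL_mismatch = Δα·L·ΔT = 89.5×10⁻⁶ × 534.0 mm × 67.6 K = 3230 µm.

3230 µm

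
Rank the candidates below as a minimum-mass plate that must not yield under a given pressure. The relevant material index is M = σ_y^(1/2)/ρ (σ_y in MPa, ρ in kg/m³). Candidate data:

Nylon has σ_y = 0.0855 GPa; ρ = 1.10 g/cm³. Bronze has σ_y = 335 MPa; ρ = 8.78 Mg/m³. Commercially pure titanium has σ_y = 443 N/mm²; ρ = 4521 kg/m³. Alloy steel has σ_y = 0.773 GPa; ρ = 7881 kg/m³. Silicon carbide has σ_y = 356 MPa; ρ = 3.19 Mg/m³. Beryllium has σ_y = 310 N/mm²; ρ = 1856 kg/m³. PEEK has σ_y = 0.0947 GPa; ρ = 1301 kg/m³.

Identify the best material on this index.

beryllium

After converting to SI:
  nylon: σ_y = 85.50 MPa, ρ = 1100 kg/m³
  bronze: σ_y = 335.0 MPa, ρ = 8780 kg/m³
  commercially pure titanium: σ_y = 443.0 MPa, ρ = 4521 kg/m³
  alloy steel: σ_y = 773.0 MPa, ρ = 7881 kg/m³
  silicon carbide: σ_y = 356.0 MPa, ρ = 3190 kg/m³
  beryllium: σ_y = 310.0 MPa, ρ = 1856 kg/m³
  PEEK: σ_y = 94.70 MPa, ρ = 1301 kg/m³
  beryllium: M = 9.49×10⁻³
  nylon: M = 8.41×10⁻³
  PEEK: M = 7.48×10⁻³
  silicon carbide: M = 5.91×10⁻³
  commercially pure titanium: M = 4.66×10⁻³
  alloy steel: M = 3.53×10⁻³
  bronze: M = 2.08×10⁻³
Highest index: beryllium.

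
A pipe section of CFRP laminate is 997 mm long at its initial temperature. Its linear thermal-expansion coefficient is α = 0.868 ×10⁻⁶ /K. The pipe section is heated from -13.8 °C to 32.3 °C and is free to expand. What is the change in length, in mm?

ΔT = 32.3 − (-13.8) = 46.10 K.
ΔL = α·L₀·ΔT = 0.868×10⁻⁶ × 997 mm × 46.10 K = 0.0399 mm.

0.0399 mm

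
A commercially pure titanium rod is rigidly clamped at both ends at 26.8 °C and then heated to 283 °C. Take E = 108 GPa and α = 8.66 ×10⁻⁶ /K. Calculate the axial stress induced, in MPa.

ΔT = 256.2 K. Constrained thermal stress σ = E·α·ΔT = 108.0×10³ MPa × 8.66×10⁻⁶ × 256.2 = 240 MPa (compressive).

240 MPa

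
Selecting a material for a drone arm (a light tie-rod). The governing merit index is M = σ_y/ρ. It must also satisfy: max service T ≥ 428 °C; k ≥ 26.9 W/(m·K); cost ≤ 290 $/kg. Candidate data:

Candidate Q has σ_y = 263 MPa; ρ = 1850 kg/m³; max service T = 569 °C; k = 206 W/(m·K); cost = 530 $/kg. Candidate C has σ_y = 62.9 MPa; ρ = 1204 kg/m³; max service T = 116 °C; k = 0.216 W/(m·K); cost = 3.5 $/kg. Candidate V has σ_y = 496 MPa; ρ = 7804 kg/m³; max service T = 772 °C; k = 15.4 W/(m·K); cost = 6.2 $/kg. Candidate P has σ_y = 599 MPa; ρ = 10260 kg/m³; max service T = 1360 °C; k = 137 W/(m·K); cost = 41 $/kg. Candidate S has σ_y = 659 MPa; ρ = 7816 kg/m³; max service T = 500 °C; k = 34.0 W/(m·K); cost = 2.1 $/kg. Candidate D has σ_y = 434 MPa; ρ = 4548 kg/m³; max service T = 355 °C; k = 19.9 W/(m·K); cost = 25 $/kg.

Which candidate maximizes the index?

Screen on constraints: max service T ≥ 428 °C; k ≥ 26.9 W/(m·K); cost ≤ 290 $/kg. Survivors: candidate P, candidate S.
Per-candidate index values:
  candidate S: M = 84.3 kN·m/kg
  candidate P: M = 58.4 kN·m/kg
The maximum is for candidate S.

candidate S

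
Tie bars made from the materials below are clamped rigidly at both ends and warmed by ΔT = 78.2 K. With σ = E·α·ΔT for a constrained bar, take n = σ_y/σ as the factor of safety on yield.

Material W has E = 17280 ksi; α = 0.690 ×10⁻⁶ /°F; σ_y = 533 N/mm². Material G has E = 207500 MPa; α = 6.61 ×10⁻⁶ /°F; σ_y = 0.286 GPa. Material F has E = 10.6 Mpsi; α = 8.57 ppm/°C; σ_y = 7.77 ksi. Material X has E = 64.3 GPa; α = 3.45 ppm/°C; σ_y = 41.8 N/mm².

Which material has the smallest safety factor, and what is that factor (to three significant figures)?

material F, n = 1.09

Converting E to GPa, α to ×10⁻⁶/K, σ_y to MPa, then σ and n for each:
  material W: E = 119.1, α = 1.24, σ_y = 533.0 → σ = 11.6 MPa, n = 46.1
  material G: E = 207.5, α = 11.9, σ_y = 286.0 → σ = 193 MPa, n = 1.48
  material F: E = 73.08, α = 8.57, σ_y = 53.57 → σ = 49.0 MPa, n = 1.09
  material X: E = 64.30, α = 3.45, σ_y = 41.80 → σ = 17.3 MPa, n = 2.41
Smallest n: material F with n = 1.09.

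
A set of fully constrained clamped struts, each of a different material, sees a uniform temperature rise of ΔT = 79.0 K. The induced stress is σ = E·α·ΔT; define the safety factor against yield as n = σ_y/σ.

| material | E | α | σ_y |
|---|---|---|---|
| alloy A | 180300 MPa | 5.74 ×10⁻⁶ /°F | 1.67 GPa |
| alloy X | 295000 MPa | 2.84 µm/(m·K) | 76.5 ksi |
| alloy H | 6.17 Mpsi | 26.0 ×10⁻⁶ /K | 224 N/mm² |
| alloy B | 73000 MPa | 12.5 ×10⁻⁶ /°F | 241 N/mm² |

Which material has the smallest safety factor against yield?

In consistent units (E in GPa, α in ×10⁻⁶/K, σ_y in MPa):
  alloy A: E = 180.3, α = 10.3, σ_y = 1670 → σ = 147 MPa, n = 11.3
  alloy X: E = 295.0, α = 2.84, σ_y = 527.4 → σ = 66.2 MPa, n = 7.97
  alloy H: E = 42.54, α = 26.0, σ_y = 224.0 → σ = 87.4 MPa, n = 2.56
  alloy B: E = 73.00, α = 22.5, σ_y = 241.0 → σ = 130 MPa, n = 1.86
Smallest n: alloy B with n = 1.86.

alloy B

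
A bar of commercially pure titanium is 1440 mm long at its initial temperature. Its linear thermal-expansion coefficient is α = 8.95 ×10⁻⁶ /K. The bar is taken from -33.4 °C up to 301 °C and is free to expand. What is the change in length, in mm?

ΔT = 301 − (-33.4) = 334.4 K.
ΔL = α·L₀·ΔT = 8.95×10⁻⁶ × 1440 mm × 334.4 K = 4.31 mm.

4.31 mm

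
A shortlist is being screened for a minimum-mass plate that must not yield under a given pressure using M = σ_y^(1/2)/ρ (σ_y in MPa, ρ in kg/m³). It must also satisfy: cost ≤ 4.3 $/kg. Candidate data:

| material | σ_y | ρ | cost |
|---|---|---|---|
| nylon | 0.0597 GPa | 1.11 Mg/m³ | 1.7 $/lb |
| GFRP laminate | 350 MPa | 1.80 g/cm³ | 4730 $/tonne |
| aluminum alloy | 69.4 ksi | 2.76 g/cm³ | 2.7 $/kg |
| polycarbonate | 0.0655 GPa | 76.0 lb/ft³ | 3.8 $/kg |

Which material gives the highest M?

Screen on constraints: cost ≤ 4.3 $/kg. Survivors: nylon, aluminum alloy, polycarbonate.
Putting every candidate on a common basis:
  nylon: σ_y = 59.70 MPa, ρ = 1110 kg/m³
  aluminum alloy: σ_y = 478.5 MPa, ρ = 2760 kg/m³
  polycarbonate: σ_y = 65.50 MPa, ρ = 1217 kg/m³
  aluminum alloy: M = 7.93×10⁻³
  nylon: M = 6.96×10⁻³
  polycarbonate: M = 6.65×10⁻³
Highest index: aluminum alloy.

aluminum alloy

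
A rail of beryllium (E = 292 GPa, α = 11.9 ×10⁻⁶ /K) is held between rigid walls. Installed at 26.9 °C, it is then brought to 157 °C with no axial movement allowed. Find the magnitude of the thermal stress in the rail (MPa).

452 MPa

ΔT = 130.1 K. Constrained thermal stress σ = E·α·ΔT = 292.0×10³ MPa × 11.9×10⁻⁶ × 130.1 = 452 MPa (compressive).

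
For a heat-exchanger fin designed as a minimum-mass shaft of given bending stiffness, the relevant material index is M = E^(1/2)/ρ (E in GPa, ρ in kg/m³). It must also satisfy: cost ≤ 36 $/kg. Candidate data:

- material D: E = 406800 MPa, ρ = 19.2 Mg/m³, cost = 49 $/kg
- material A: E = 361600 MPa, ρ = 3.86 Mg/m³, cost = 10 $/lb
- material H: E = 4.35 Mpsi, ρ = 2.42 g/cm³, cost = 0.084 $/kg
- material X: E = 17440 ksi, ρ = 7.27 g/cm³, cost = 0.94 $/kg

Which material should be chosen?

Screen on constraints: cost ≤ 36 $/kg. Survivors: material A, material H, material X.
After converting to SI:
  material A: E = 361.6 GPa, ρ = 3860 kg/m³
  material H: E = 29.99 GPa, ρ = 2420 kg/m³
  material X: E = 120.2 GPa, ρ = 7270 kg/m³
  material A: M = 4.93×10⁻³
  material H: M = 2.26×10⁻³
  material X: M = 1.51×10⁻³
Highest index: material A.

material A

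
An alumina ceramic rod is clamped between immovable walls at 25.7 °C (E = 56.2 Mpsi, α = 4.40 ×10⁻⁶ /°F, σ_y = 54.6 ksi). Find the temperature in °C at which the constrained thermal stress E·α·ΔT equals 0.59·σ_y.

98.1 °C

E = 56.2 Mpsi = 387.5 GPa.
α = 4.40×10⁻⁶/°F × 9/5 = 7.92×10⁻⁶/K.
σ_y = 54.6 ksi = 376.5 MPa.
E·α·ΔT = 222.1 MPa ⇒ ΔT = 222.1 / (387.5×10³ × 7.92×10⁻⁶) = 72.37 K.
T = 25.7 + 72.37 = 98.07 °C.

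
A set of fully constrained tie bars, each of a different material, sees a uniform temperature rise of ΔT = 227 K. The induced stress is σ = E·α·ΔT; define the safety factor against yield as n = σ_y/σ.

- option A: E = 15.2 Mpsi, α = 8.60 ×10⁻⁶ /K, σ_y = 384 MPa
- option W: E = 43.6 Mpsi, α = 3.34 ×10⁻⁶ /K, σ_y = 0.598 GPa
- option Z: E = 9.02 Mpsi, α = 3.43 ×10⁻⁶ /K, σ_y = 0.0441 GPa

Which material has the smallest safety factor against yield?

In consistent units (E in GPa, α in ×10⁻⁶/K, σ_y in MPa):
  option A: E = 104.8, α = 8.60, σ_y = 384.0 → σ = 205 MPa, n = 1.88
  option W: E = 300.6, α = 3.34, σ_y = 598.0 → σ = 228 MPa, n = 2.62
  option Z: E = 62.19, α = 3.43, σ_y = 44.10 → σ = 48.4 MPa, n = 0.911
Option Z has the lowest safety factor, n = 0.911.

option Z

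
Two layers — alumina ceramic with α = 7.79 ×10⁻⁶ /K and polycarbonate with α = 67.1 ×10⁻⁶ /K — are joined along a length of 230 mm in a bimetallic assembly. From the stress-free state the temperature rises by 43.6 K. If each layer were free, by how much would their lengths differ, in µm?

595 µm

Δα = |7.79 − 67.1|×10⁻⁶/K = 59.3×10⁻⁶/K.
ΔL_mismatch = Δα·L·ΔT = 59.3×10⁻⁶ × 230.0 mm × 43.6 K = 595 µm.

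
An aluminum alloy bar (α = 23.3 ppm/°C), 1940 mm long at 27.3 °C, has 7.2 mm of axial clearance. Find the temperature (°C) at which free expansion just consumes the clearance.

α·L₀·ΔT = 7.2 mm ⇒ ΔT = 7.2 / (23.3×10⁻⁶ × 1940.0) = 159.3 K.
T = 27.3 + 159.3 = 186.6 °C.

187 °C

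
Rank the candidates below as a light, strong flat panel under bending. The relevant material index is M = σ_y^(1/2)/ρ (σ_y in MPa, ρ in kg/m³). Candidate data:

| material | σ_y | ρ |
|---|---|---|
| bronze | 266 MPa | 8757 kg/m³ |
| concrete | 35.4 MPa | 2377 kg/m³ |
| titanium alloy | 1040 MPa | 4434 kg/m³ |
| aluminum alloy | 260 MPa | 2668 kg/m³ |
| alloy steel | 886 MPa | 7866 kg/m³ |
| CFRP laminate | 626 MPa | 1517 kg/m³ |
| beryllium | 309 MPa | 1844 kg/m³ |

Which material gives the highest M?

CFRP laminate

Per-candidate index values:
  CFRP laminate: M = 16.5×10⁻³
  beryllium: M = 9.53×10⁻³
  titanium alloy: M = 7.27×10⁻³
  aluminum alloy: M = 6.04×10⁻³
  alloy steel: M = 3.78×10⁻³
  concrete: M = 2.50×10⁻³
  bronze: M = 1.86×10⁻³
CFRP laminate ranks first.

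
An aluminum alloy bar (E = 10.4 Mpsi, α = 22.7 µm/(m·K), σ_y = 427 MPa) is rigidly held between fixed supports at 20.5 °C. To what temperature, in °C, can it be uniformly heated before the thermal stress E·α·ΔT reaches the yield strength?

E = 10.4 Mpsi = 71.71 GPa.
E·α·ΔT = 427.0 MPa ⇒ ΔT = 427.0 / (71.71×10³ × 22.7×10⁻⁶) = 262.3 K.
T = 20.5 + 262.3 = 282.8 °C.

283 °C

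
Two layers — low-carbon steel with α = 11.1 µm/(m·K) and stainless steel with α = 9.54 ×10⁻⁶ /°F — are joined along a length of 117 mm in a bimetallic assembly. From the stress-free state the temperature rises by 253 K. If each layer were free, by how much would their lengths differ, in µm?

stainless steel: α = 9.54×10⁻⁶/°F × 9/5 = 17.2×10⁻⁶/K.
Δα = |11.1 − 17.2|×10⁻⁶/K = 6.07×10⁻⁶/K.
ΔL_mismatch = Δα·L·ΔT = 6.07×10⁻⁶ × 117.0 mm × 253.0 K = 180 µm.

180 µm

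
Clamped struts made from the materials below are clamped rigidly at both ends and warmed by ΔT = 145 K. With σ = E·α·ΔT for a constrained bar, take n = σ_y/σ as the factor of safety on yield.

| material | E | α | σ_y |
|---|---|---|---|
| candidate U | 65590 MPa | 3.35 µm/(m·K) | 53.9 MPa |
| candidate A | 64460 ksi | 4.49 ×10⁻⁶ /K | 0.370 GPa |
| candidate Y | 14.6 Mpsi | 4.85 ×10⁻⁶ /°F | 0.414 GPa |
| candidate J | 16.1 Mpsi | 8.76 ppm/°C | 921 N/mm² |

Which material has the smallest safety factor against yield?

candidate A

Converting E to GPa, α to ×10⁻⁶/K, σ_y to MPa, then σ and n for each:
  candidate U: E = 65.59, α = 3.35, σ_y = 53.90 → σ = 31.9 MPa, n = 1.69
  candidate A: E = 444.4, α = 4.49, σ_y = 370.0 → σ = 289 MPa, n = 1.28
  candidate Y: E = 100.7, α = 8.73, σ_y = 414.0 → σ = 127 MPa, n = 3.25
  candidate J: E = 111.0, α = 8.76, σ_y = 921.0 → σ = 141 MPa, n = 6.53
Candidate A has the lowest safety factor, n = 1.28.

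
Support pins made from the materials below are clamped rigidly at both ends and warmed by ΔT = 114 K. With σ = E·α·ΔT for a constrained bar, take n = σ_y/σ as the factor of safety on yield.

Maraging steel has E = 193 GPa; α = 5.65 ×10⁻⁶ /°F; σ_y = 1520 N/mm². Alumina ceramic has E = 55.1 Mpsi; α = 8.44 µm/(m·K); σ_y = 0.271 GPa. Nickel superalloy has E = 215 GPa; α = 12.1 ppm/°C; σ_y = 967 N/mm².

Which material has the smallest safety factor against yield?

alumina ceramic

With everything in SI (GPa, ×10⁻⁶/K, MPa):
  maraging steel: E = 193.0, α = 10.2, σ_y = 1520 → σ = 224 MPa, n = 6.79
  alumina ceramic: E = 379.9, α = 8.44, σ_y = 271.0 → σ = 366 MPa, n = 0.741
  nickel superalloy: E = 215.0, α = 12.1, σ_y = 967.0 → σ = 297 MPa, n = 3.26
Alumina ceramic has the lowest safety factor, n = 0.741.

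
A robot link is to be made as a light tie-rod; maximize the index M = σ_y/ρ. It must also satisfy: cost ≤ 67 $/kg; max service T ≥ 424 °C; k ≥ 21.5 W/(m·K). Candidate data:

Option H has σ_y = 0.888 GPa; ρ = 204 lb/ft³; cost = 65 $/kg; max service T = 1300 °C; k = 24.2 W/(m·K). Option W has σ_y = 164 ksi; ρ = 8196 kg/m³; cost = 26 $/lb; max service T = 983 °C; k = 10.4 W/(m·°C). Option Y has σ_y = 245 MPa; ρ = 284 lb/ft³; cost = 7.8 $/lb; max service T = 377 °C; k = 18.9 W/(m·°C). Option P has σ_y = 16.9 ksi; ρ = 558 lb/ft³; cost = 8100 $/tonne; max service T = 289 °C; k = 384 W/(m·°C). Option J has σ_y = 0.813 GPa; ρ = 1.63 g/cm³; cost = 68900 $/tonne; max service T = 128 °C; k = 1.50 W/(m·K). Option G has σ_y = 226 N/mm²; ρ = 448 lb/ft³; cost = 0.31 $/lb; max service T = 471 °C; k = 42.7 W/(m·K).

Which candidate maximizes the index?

option H

Screen on constraints: cost ≤ 67 $/kg; max service T ≥ 424 °C; k ≥ 21.5 W/(m·K). Survivors: option H, option G.
Normalizing units and computing the index:
  option H: σ_y = 888.0 MPa, ρ = 3268 kg/m³
  option G: σ_y = 226.0 MPa, ρ = 7176 kg/m³
  option H: M = 272 kN·m/kg
  option G: M = 31.5 kN·m/kg
Option H has the largest M.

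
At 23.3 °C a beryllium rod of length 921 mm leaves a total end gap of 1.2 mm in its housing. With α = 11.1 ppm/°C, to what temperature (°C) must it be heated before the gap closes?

141 °C

α·L₀·ΔT = 1.2 mm ⇒ ΔT = 1.2 / (11.1×10⁻⁶ × 921.0) = 117.4 K.
T = 23.3 + 117.4 = 140.7 °C.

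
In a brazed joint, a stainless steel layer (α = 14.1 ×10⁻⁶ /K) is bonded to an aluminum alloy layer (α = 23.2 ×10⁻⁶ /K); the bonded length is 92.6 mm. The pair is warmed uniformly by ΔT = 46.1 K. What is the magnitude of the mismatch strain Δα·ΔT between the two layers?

4.20×10⁻⁴

Δα = |14.1 − 23.2|×10⁻⁶/K = 9.10×10⁻⁶/K.
Mismatch strain = Δα·ΔT = 9.10×10⁻⁶ × 46.1 = 4.20×10⁻⁴.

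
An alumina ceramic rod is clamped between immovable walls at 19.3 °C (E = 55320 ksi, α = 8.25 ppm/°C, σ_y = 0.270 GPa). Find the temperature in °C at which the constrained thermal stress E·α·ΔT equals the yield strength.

105 °C

E = 55320 ksi = 381.4 GPa.
σ_y = 0.270 GPa = 270.0 MPa.
E·α·ΔT = 270.0 MPa ⇒ ΔT = 270.0 / (381.4×10³ × 8.25×10⁻⁶) = 85.80 K.
T = 19.3 + 85.80 = 105.1 °C.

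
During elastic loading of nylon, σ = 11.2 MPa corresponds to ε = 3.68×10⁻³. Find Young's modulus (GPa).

3.04 GPa

E = σ/ε = 11.2 MPa / 3.68×10⁻³ = 3043 MPa = 3.04 GPa.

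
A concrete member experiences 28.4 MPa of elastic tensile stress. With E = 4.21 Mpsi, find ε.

E = 4.21 Mpsi = 29.03 GPa = 29030 MPa.
ε = σ/E = 28.4 / 29030 = 9.78×10⁻⁴.

9.78×10⁻⁴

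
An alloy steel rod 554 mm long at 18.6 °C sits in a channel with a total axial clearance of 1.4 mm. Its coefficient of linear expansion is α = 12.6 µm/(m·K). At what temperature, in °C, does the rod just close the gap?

219 °C

α·L₀·ΔT = 1.4 mm ⇒ ΔT = 1.4 / (12.6×10⁻⁶ × 554.0) = 200.6 K.
T = 18.6 + 200.6 = 219.2 °C.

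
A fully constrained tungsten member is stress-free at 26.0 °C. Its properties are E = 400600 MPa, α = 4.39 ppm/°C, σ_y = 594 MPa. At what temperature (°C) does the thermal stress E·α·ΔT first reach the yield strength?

364 °C

E = 400600 MPa = 400.6 GPa.
E·α·ΔT = 594.0 MPa ⇒ ΔT = 594.0 / (400.6×10³ × 4.39×10⁻⁶) = 337.8 K.
T = 26.0 + 337.8 = 363.8 °C.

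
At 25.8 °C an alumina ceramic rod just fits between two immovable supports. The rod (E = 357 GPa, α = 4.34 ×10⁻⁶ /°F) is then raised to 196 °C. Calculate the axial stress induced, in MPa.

475 MPa

α = 4.34×10⁻⁶/°F × 9/5 = 7.81×10⁻⁶/K.
ΔT = 170.2 K. Constrained thermal stress σ = E·α·ΔT = 357.0×10³ MPa × 7.81×10⁻⁶ × 170.2 = 475 MPa (compressive).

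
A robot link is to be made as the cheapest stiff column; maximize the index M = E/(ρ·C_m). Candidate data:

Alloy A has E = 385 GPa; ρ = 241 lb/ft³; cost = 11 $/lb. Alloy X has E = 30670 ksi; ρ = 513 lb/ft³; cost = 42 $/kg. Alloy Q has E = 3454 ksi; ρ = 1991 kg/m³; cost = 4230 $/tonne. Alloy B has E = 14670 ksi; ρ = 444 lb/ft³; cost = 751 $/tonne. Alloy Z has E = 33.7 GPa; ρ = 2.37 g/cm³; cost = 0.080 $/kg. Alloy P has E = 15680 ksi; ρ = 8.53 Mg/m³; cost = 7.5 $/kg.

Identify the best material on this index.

Putting every candidate on a common basis:
  alloy A: E = 385.0 GPa, ρ = 3860 kg/m³, cost = 24.25 $/kg
  alloy X: E = 211.5 GPa, ρ = 8217 kg/m³, cost = 42.00 $/kg
  alloy Q: E = 23.81 GPa, ρ = 1991 kg/m³, cost = 4.230 $/kg
  alloy B: E = 101.1 GPa, ρ = 7112 kg/m³, cost = 0.7510 $/kg
  alloy Z: E = 33.70 GPa, ρ = 2370 kg/m³, cost = 0.08000 $/kg
  alloy P: E = 108.1 GPa, ρ = 8530 kg/m³, cost = 7.500 $/kg
  alloy Z: M = 178 MN·m per $
  alloy B: M = 18.9 MN·m per $
  alloy A: M = 4.11 MN·m per $
  alloy Q: M = 2.83 MN·m per $
  alloy P: M = 1.69 MN·m per $
  alloy X: M = 0.613 MN·m per $
Alloy Z has the largest M.

alloy Z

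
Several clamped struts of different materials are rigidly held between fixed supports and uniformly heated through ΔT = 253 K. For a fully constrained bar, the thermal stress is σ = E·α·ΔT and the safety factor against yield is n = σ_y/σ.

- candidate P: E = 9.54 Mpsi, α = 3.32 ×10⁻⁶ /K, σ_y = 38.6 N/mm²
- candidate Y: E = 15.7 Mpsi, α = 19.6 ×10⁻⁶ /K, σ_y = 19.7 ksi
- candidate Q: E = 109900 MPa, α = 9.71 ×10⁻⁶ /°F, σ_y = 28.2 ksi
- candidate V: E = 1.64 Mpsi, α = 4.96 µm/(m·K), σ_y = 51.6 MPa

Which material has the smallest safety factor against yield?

Converting E to GPa, α to ×10⁻⁶/K, σ_y to MPa, then σ and n for each:
  candidate P: E = 65.78, α = 3.32, σ_y = 38.60 → σ = 55.2 MPa, n = 0.699
  candidate Y: E = 108.2, α = 19.6, σ_y = 135.8 → σ = 537 MPa, n = 0.253
  candidate Q: E = 109.9, α = 17.5, σ_y = 194.4 → σ = 486 MPa, n = 0.400
  candidate V: E = 11.31, α = 4.96, σ_y = 51.60 → σ = 14.2 MPa, n = 3.64
Smallest n: candidate Y with n = 0.253.

candidate Y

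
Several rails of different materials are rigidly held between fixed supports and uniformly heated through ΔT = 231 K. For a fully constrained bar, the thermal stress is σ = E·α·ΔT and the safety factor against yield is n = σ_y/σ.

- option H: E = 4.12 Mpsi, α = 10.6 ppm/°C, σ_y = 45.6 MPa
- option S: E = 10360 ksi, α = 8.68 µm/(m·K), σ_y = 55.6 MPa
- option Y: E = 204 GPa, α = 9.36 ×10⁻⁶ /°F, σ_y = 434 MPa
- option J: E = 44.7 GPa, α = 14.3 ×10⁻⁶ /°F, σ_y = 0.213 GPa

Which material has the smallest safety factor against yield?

In consistent units (E in GPa, α in ×10⁻⁶/K, σ_y in MPa):
  option H: E = 28.41, α = 10.6, σ_y = 45.60 → σ = 69.6 MPa, n = 0.656
  option S: E = 71.43, α = 8.68, σ_y = 55.60 → σ = 143 MPa, n = 0.388
  option Y: E = 204.0, α = 16.8, σ_y = 434.0 → σ = 794 MPa, n = 0.547
  option J: E = 44.70, α = 25.7, σ_y = 213.0 → σ = 266 MPa, n = 0.801
The minimum is option S at n = 0.388.

option S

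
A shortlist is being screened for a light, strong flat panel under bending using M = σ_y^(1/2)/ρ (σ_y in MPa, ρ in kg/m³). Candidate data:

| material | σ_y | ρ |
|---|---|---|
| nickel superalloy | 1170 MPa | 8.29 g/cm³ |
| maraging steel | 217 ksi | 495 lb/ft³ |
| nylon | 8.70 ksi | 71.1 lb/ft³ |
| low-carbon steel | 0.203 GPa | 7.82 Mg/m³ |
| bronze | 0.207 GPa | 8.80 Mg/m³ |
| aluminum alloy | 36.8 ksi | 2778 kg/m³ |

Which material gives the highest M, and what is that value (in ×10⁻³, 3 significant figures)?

nylon, M = 6.80×10⁻³

In SI units:
  nickel superalloy: σ_y = 1170 MPa, ρ = 8290 kg/m³
  maraging steel: σ_y = 1496 MPa, ρ = 7929 kg/m³
  nylon: σ_y = 59.98 MPa, ρ = 1139 kg/m³
  low-carbon steel: σ_y = 203.0 MPa, ρ = 7820 kg/m³
  bronze: σ_y = 207.0 MPa, ρ = 8800 kg/m³
  aluminum alloy: σ_y = 253.7 MPa, ρ = 2778 kg/m³
  nylon: M = 6.80×10⁻³
  aluminum alloy: M = 5.73×10⁻³
  maraging steel: M = 4.88×10⁻³
  nickel superalloy: M = 4.13×10⁻³
  low-carbon steel: M = 1.82×10⁻³
  bronze: M = 1.63×10⁻³
Nylon has the largest M.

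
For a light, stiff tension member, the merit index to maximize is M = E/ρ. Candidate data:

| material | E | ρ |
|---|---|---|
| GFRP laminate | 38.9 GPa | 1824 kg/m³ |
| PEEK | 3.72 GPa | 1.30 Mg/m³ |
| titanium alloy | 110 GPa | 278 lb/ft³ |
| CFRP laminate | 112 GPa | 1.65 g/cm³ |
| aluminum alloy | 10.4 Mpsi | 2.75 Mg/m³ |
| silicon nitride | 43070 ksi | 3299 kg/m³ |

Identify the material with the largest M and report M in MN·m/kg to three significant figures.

silicon nitride, M = 90.0 MN·m/kg

Normalizing units and computing the index:
  GFRP laminate: E = 38.90 GPa, ρ = 1824 kg/m³
  PEEK: E = 3.720 GPa, ρ = 1300 kg/m³
  titanium alloy: E = 110.0 GPa, ρ = 4453 kg/m³
  CFRP laminate: E = 112.0 GPa, ρ = 1650 kg/m³
  aluminum alloy: E = 71.71 GPa, ρ = 2750 kg/m³
  silicon nitride: E = 297.0 GPa, ρ = 3299 kg/m³
  silicon nitride: M = 90.0 MN·m/kg
  CFRP laminate: M = 67.9 MN·m/kg
  aluminum alloy: M = 26.1 MN·m/kg
  titanium alloy: M = 24.7 MN·m/kg
  GFRP laminate: M = 21.3 MN·m/kg
  PEEK: M = 2.86 MN·m/kg
The maximum is for silicon nitride.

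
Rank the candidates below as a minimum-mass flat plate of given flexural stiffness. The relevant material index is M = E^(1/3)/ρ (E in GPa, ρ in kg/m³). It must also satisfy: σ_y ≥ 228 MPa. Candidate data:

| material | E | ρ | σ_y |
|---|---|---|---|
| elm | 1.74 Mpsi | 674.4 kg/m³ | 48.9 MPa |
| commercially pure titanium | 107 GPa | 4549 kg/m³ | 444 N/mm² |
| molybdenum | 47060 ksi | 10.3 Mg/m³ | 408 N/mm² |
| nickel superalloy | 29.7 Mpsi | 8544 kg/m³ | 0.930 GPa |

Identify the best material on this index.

Screen on constraints: σ_y ≥ 228 MPa. Survivors: commercially pure titanium, molybdenum, nickel superalloy.
Convert each candidate to consistent units, then evaluate M:
  commercially pure titanium: E = 107.0 GPa, ρ = 4549 kg/m³
  molybdenum: E = 324.5 GPa, ρ = 10300 kg/m³
  nickel superalloy: E = 204.8 GPa, ρ = 8544 kg/m³
  commercially pure titanium: M = 1.04×10⁻³
  nickel superalloy: M = 0.690×10⁻³
  molybdenum: M = 0.667×10⁻³
Highest index: commercially pure titanium.

commercially pure titanium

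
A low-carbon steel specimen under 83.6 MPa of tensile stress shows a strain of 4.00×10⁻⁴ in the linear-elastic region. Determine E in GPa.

E = σ/ε = 83.6 MPa / 4.00×10⁻⁴ = 209000 MPa = 209 GPa.

209 GPa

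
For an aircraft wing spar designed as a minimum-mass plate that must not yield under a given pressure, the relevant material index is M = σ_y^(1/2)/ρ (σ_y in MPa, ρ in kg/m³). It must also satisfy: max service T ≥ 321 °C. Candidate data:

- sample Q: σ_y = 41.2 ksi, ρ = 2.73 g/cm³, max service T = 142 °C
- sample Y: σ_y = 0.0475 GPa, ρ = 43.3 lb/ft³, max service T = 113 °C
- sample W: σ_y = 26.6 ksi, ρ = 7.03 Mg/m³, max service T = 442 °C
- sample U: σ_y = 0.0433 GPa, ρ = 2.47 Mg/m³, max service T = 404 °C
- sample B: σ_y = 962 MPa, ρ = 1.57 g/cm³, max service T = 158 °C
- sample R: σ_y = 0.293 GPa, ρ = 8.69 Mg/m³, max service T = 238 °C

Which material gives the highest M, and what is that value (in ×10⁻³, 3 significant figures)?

sample U, M = 2.66×10⁻³

Screen on constraints: max service T ≥ 321 °C. Survivors: sample W, sample U.
Putting every candidate on a common basis:
  sample W: σ_y = 183.4 MPa, ρ = 7030 kg/m³
  sample U: σ_y = 43.30 MPa, ρ = 2470 kg/m³
  sample U: M = 2.66×10⁻³
  sample W: M = 1.93×10⁻³
Sample U ranks first.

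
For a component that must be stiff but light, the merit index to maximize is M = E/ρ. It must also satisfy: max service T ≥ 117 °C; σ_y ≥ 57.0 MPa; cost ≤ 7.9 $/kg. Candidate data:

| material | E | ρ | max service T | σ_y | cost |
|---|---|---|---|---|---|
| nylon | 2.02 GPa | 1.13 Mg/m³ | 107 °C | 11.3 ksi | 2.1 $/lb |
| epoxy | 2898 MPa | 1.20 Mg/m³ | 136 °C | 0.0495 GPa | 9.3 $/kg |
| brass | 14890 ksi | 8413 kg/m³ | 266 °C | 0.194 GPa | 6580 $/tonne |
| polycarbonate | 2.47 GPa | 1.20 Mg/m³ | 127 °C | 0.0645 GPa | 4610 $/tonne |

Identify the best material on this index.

brass

Screen on constraints: max service T ≥ 117 °C; σ_y ≥ 57.0 MPa; cost ≤ 7.9 $/kg. Survivors: brass, polycarbonate.
Normalizing units and computing the index:
  brass: E = 102.7 GPa, ρ = 8413 kg/m³
  polycarbonate: E = 2.470 GPa, ρ = 1200 kg/m³
  brass: M = 12.2 MN·m/kg
  polycarbonate: M = 2.06 MN·m/kg
Brass has the largest M.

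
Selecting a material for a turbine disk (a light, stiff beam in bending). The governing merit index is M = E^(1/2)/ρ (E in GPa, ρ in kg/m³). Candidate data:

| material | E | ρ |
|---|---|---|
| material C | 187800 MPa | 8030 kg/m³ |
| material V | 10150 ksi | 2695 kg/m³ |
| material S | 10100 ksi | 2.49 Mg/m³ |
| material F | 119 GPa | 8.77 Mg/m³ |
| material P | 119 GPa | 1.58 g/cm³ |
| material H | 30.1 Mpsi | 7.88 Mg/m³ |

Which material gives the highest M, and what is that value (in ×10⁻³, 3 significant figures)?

material P, M = 6.90×10⁻³

Convert each candidate to consistent units, then evaluate M:
  material C: E = 187.8 GPa, ρ = 8030 kg/m³
  material V: E = 69.98 GPa, ρ = 2695 kg/m³
  material S: E = 69.64 GPa, ρ = 2490 kg/m³
  material F: E = 119.0 GPa, ρ = 8770 kg/m³
  material P: E = 119.0 GPa, ρ = 1580 kg/m³
  material H: E = 207.5 GPa, ρ = 7880 kg/m³
  material P: M = 6.90×10⁻³
  material S: M = 3.35×10⁻³
  material V: M = 3.10×10⁻³
  material H: M = 1.83×10⁻³
  material C: M = 1.71×10⁻³
  material F: M = 1.24×10⁻³
Material P has the largest M.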